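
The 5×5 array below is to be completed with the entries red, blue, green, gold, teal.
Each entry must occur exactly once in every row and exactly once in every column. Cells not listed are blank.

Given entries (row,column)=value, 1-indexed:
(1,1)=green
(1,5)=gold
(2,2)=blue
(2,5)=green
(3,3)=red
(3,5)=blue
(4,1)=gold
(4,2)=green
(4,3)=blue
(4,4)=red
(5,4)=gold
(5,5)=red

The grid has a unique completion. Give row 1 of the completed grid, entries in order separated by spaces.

green red teal blue gold

Row 1, column 3: row 1 has {green, gold} and column 3 has {red, blue}, leaving only teal.
Row 1, column 2: row 1 has {green, gold, teal} and column 2 has {blue, green}, leaving only red.
Row 1, column 4: row 1 has {red, green, gold, teal} and column 4 has {red, gold}, leaving only blue.
So row 1 reads: green red teal blue gold.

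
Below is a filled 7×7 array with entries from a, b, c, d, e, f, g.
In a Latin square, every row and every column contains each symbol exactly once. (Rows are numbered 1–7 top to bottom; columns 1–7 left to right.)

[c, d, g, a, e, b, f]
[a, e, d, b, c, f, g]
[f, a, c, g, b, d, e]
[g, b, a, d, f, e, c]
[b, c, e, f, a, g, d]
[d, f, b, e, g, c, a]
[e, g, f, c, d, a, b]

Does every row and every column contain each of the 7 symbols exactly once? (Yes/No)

Each row is a permutation of the 7 symbols, and so is each column.

Yes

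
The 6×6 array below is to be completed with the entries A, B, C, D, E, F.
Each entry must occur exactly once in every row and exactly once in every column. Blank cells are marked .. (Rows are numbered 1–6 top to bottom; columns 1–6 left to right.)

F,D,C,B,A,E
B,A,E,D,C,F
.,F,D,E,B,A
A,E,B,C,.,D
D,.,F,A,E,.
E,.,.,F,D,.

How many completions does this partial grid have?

2

Row 3, column 1: eliminating its row and column leaves {C}.
Row 4, column 5: eliminating its row and column leaves {F}.
Row 5, column 2: eliminating its row and column leaves {B, C}.
Row 5, column 6: eliminating its row and column leaves {B, C}.
Row 6, column 2: eliminating its row and column leaves {B, C}.
Row 6, column 3: eliminating its row and column leaves {A}.
Row 6, column 6: eliminating its row and column leaves {B, C}.
Enumerating the assignments across these blanks that avoid any row or column repeat gives 2 completions.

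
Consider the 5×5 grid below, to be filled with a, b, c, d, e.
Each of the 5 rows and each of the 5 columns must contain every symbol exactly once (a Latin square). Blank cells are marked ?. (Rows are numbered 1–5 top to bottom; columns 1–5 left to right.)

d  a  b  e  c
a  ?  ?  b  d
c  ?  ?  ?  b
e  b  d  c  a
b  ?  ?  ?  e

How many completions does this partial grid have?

2

Row 2, column 2: eliminating its row and column leaves {c, e}.
Row 2, column 3: eliminating its row and column leaves {c, e}.
Row 3, column 2: eliminating its row and column leaves {d, e}.
Row 3, column 3: eliminating its row and column leaves {a, e}.
Row 3, column 4: eliminating its row and column leaves {a, d}.
Row 5, column 2: eliminating its row and column leaves {c, d}.
Row 5, column 3: eliminating its row and column leaves {a, c}.
Row 5, column 4: eliminating its row and column leaves {a, d}.
Enumerating the assignments across these blanks that avoid any row or column repeat gives 2 completions.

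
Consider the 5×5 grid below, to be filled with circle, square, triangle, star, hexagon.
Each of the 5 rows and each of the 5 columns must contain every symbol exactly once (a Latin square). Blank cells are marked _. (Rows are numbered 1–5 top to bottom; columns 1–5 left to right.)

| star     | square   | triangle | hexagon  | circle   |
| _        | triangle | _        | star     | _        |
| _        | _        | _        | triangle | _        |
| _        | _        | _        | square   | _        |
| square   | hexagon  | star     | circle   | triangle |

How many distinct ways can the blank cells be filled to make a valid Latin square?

Row 2, column 1: eliminating its row and column leaves {circle, hexagon}.
Row 2, column 3: eliminating its row and column leaves {circle, square, hexagon}.
Row 2, column 5: eliminating its row and column leaves {square, hexagon}.
Row 3, column 1: eliminating its row and column leaves {circle, hexagon}.
Row 3, column 2: eliminating its row and column leaves {circle, star}.
Row 3, column 3: eliminating its row and column leaves {circle, square, hexagon}.
Row 3, column 5: eliminating its row and column leaves {square, star, hexagon}.
Row 4, column 1: eliminating its row and column leaves {circle, triangle, hexagon}.
Row 4, column 2: eliminating its row and column leaves {circle, star}.
Row 4, column 3: eliminating its row and column leaves {circle, hexagon}.
Row 4, column 5: eliminating its row and column leaves {star, hexagon}.
Enumerating the assignments across these blanks that avoid any row or column repeat gives 3 completions.

3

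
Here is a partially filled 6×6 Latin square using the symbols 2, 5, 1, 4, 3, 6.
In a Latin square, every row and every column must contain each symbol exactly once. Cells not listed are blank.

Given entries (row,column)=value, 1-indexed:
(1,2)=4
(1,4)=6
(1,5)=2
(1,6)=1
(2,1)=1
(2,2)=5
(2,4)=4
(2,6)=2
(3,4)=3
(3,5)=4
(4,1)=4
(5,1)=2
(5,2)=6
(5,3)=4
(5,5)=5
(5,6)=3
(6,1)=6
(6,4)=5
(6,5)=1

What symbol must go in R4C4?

2

Row 3, column 1: row 3 has {4, 3} and column 1 has {2, 1, 4, 6}, leaving only 5.
Row 1, column 1: row 1 has {2, 1, 4, 6} and column 1 has {2, 5, 1, 4, 6}, leaving only 3.
Row 1, column 3: row 1 has {2, 1, 4, 3, 6} and column 3 has {4}, leaving only 5.
Row 3, column 6: row 3 has {5, 4, 3} and column 6 has {2, 1, 3}, leaving only 6.
Row 4, column 6: row 4 has {4} and column 6 has {2, 1, 3, 6}, leaving only 5.
Row 5, column 4: row 5 has {2, 5, 4, 3, 6} and column 4 has {5, 4, 3, 6}, leaving only 1.
Row 4 already has {5, 4} and column 4 already has {5, 1, 4, 3, 6}, so row 4, column 4 must be 2.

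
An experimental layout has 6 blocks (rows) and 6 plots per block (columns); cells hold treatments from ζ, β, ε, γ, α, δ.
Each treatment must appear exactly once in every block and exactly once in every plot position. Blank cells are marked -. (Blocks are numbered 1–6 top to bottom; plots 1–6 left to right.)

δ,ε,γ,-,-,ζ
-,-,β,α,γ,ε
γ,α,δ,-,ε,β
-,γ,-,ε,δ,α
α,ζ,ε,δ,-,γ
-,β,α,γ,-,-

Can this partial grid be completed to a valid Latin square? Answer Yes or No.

Yes

No block or plot among the givens repeats a symbol, and propagating forced cells runs into no contradiction.
One valid completion exists (for instance, δ ε γ β α ζ / ζ δ β α γ ε / γ α δ ζ ε β / β γ ζ ε δ α / α ζ ε δ β γ / ε β α γ ζ δ).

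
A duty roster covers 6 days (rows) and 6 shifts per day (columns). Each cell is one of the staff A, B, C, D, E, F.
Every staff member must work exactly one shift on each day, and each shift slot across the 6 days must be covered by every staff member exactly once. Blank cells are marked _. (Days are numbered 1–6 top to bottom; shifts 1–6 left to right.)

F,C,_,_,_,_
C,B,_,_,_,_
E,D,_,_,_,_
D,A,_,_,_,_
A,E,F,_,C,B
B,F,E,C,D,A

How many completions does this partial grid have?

20

Day 1, shift 3: eliminating its day and shift leaves {A, B, D}.
Day 1, shift 4: eliminating its day and shift leaves {A, B, D, E}.
Day 1, shift 5: eliminating its day and shift leaves {A, B, E}.
Day 1, shift 6: eliminating its day and shift leaves {D, E}.
Day 2, shift 3: eliminating its day and shift leaves {A, D}.
Day 2, shift 4: eliminating its day and shift leaves {A, D, E, F}.
Day 2, shift 5: eliminating its day and shift leaves {A, E, F}.
Day 2, shift 6: eliminating its day and shift leaves {D, E, F}.
Day 3, shift 3: eliminating its day and shift leaves {A, B, C}.
Day 3, shift 4: eliminating its day and shift leaves {A, B, F}.
Day 3, shift 5: eliminating its day and shift leaves {A, B, F}.
Day 3, shift 6: eliminating its day and shift leaves {C, F}.
Day 4, shift 3: eliminating its day and shift leaves {B, C}.
Day 4, shift 4: eliminating its day and shift leaves {B, E, F}.
Day 4, shift 5: eliminating its day and shift leaves {B, E, F}.
Day 4, shift 6: eliminating its day and shift leaves {C, E, F}.
Day 5, shift 4: eliminating its day and shift leaves {D}.
Enumerating the assignments across these blanks that avoid any day or shift repeat gives 20 completions.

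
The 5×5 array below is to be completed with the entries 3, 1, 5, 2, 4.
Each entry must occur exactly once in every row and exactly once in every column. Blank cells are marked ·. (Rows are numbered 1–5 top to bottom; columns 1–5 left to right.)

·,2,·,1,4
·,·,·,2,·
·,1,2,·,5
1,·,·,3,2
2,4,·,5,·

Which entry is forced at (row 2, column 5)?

Row 3, column 4: row 3 has {1, 5, 2} and column 4 has {3, 1, 5, 2}, leaving only 4.
Row 3, column 1: row 3 has {1, 5, 2, 4} and column 1 has {1, 2}, leaving only 3.
Row 1, column 1: row 1 has {1, 2, 4} and column 1 has {3, 1, 2}, leaving only 5.
Row 1, column 3: row 1 has {1, 5, 2, 4} and column 3 has {2}, leaving only 3.
Row 2, column 1: row 2 has {2} and column 1 has {3, 1, 5, 2}, leaving only 4.
Row 4, column 2: row 4 has {3, 1, 2} and column 2 has {1, 2, 4}, leaving only 5.
Row 2, column 2: row 2 has {2, 4} and column 2 has {1, 5, 2, 4}, leaving only 3.
Row 2 already has {3, 2, 4} and column 5 already has {5, 2, 4}, so row 2, column 5 must be 1.

1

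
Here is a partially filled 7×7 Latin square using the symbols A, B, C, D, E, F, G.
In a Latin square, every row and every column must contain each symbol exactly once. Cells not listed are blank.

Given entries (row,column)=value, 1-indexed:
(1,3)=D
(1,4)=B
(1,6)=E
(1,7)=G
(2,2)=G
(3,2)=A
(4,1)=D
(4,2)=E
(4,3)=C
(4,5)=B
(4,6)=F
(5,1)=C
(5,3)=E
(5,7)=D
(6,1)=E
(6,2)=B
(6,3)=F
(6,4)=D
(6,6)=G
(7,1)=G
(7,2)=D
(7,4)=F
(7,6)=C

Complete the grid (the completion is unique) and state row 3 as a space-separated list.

B A G E C D F

Row 4, column 7: row 4 has {B, C, D, E, F} and column 7 has {D, G}, leaving only A.
Row 4, column 4: row 4 has {A, B, C, D, E, F} and column 4 has {B, D, F}, leaving only G.
Row 5, column 2: row 5 has {C, D, E} and column 2 has {A, B, D, E, G}, leaving only F.
Row 1, column 2: row 1 has {B, D, E, G} and column 2 has {A, B, D, E, F, G}, leaving only C.
Row 5, column 4: row 5 has {C, D, E, F} and column 4 has {B, D, F, G}, leaving only A.
Row 5, column 5: row 5 has {A, C, D, E, F} and column 5 has {B}, leaving only G.
Row 5, column 6: row 5 has {A, C, D, E, F, G} and column 6 has {C, E, F, G}, leaving only B.
Row 3, column 6: row 3 has {A} and column 6 has {B, C, E, F, G}, leaving only D.
Row 2, column 6: row 2 has {G} and column 6 has {B, C, D, E, F, G}, leaving only A.
Row 2, column 3: row 2 has {A, G} and column 3 has {C, D, E, F}, leaving only B.
Row 3, column 3: row 3 has {A, D} and column 3 has {B, C, D, E, F}, leaving only G.
Row 2, column 1: row 2 has {A, B, G} and column 1 has {C, D, E, G}, leaving only F.
Row 3, column 1: row 3 has {A, D, G} and column 1 has {C, D, E, F, G}, leaving only B.
Row 1, column 1: row 1 has {B, C, D, E, G} and column 1 has {B, C, D, E, F, G}, leaving only A.
Row 1, column 5: row 1 has {A, B, C, D, E, G} and column 5 has {B, G}, leaving only F.
Row 6, column 7: row 6 has {B, D, E, F, G} and column 7 has {A, D, G}, leaving only C.
Row 2, column 7: row 2 has {A, B, F, G} and column 7 has {A, C, D, G}, leaving only E.
Row 3, column 7: row 3 has {A, B, D, G} and column 7 has {A, C, D, E, G}, leaving only F.
Row 2, column 4: row 2 has {A, B, E, F, G} and column 4 has {A, B, D, F, G}, leaving only C.
Row 3, column 4: row 3 has {A, B, D, F, G} and column 4 has {A, B, C, D, F, G}, leaving only E.
Row 3, column 5: row 3 has {A, B, D, E, F, G} and column 5 has {B, F, G}, leaving only C.
So row 3 reads: B A G E C D F.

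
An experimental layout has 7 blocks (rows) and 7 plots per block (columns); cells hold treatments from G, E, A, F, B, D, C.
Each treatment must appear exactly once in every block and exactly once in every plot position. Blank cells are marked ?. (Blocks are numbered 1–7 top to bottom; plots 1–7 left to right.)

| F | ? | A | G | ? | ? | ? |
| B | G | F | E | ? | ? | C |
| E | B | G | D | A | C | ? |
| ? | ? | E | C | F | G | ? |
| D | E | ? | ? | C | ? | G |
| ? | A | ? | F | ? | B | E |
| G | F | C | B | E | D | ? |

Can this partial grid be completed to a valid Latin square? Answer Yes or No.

Yes

No block or plot among the givens repeats a symbol, and propagating forced cells runs into no contradiction.
One valid completion exists (for instance, F C A G B E D / B G F E D A C / E B G D A C F / A D E C F G B / D E B A C F G / C A D F G B E / G F C B E D A).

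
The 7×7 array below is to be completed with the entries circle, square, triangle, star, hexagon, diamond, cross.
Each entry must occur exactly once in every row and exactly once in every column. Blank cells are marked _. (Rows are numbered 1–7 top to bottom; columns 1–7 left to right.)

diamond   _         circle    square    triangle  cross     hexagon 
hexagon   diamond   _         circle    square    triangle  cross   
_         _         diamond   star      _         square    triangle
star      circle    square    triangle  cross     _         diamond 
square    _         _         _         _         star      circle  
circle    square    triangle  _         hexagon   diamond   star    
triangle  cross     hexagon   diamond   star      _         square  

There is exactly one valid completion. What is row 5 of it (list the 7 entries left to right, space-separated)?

Row 5, column 3: row 5 has {circle, square, star} and column 3 has {circle, square, triangle, hexagon, diamond}, leaving only cross.
Row 5, column 4: row 5 has {circle, square, star, cross} and column 4 has {circle, square, triangle, star, diamond}, leaving only hexagon.
Row 5, column 2: row 5 has {circle, square, star, hexagon, cross} and column 2 has {circle, square, diamond, cross}, leaving only triangle.
Row 5, column 5: row 5 has {circle, square, triangle, star, hexagon, cross} and column 5 has {square, triangle, star, hexagon, cross}, leaving only diamond.
So row 5 reads: square triangle cross hexagon diamond star circle.

square triangle cross hexagon diamond star circle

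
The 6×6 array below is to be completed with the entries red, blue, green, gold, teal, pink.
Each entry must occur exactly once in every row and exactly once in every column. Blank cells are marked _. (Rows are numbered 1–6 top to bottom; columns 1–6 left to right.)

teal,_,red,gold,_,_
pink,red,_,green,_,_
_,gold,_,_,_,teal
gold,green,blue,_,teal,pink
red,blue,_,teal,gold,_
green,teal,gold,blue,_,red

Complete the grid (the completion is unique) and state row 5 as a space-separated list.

Row 5, column 6: row 5 has {red, blue, gold, teal} and column 6 has {red, teal, pink}, leaving only green.
Row 5, column 3: row 5 has {red, blue, green, gold, teal} and column 3 has {red, blue, gold}, leaving only pink.
So row 5 reads: red blue pink teal gold green.

red blue pink teal gold green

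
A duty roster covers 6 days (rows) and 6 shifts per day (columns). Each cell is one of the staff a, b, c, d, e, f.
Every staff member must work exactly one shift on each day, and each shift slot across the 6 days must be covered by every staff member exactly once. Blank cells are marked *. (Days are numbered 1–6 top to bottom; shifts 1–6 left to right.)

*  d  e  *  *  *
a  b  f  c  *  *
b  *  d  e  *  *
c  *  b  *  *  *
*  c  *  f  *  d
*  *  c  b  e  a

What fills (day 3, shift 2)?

Day 1, shift 1: day 1 has {d, e} and shift 1 has {a, b, c}, leaving only f.
Day 1, shift 4: day 1 has {d, e, f} and shift 4 has {b, c, e, f}, leaving only a.
Day 2, shift 5: day 2 has {a, b, c, f} and shift 5 has {e}, leaving only d.
Day 2, shift 6: day 2 has {a, b, c, d, f} and shift 6 has {a, d}, leaving only e.
Day 4, shift 4: day 4 has {b, c} and shift 4 has {a, b, c, e, f}, leaving only d.
Day 4, shift 6: day 4 has {b, c, d} and shift 6 has {a, d, e}, leaving only f.
Day 3, shift 6: day 3 has {b, d, e} and shift 6 has {a, d, e, f}, leaving only c.
Day 1, shift 6: day 1 has {a, d, e, f} and shift 6 has {a, c, d, e, f}, leaving only b.
Day 1, shift 5: day 1 has {a, b, d, e, f} and shift 5 has {d, e}, leaving only c.
Day 4, shift 5: day 4 has {b, c, d, f} and shift 5 has {c, d, e}, leaving only a.
Day 3, shift 5: day 3 has {b, c, d, e} and shift 5 has {a, c, d, e}, leaving only f.
Day 3 already has {b, c, d, e, f} and shift 2 already has {b, c, d}, so day 3, shift 2 must be a.

a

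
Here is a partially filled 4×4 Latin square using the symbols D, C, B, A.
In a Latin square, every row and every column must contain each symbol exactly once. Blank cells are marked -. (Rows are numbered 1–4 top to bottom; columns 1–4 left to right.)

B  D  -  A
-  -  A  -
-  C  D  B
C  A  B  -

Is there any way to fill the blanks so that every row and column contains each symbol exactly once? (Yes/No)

Yes

No row or column among the givens repeats a symbol, and propagating forced cells runs into no contradiction.
One valid completion exists (for instance, B D C A / D B A C / A C D B / C A B D).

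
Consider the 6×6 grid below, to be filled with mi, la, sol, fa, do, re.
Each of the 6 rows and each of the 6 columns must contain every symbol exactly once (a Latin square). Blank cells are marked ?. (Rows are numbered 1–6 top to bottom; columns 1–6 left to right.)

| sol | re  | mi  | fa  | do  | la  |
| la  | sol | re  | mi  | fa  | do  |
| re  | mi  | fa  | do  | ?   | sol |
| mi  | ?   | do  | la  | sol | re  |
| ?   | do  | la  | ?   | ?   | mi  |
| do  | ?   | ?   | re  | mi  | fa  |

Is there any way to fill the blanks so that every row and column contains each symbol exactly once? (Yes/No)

Yes

No row or column among the givens repeats a symbol, and propagating forced cells runs into no contradiction.
One valid completion exists (for instance, sol re mi fa do la / la sol re mi fa do / re mi fa do la sol / mi fa do la sol re / fa do la sol re mi / do la sol re mi fa).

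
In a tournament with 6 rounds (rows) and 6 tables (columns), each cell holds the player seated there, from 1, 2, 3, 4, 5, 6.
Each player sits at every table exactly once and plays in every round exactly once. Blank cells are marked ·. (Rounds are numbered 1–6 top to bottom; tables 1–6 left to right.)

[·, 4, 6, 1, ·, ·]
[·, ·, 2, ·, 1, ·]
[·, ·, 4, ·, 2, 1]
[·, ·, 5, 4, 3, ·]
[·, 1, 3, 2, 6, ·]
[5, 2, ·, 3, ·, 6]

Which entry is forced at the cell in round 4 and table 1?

1

Round 1, table 5: round 1 has {1, 4, 6} and table 5 has {1, 2, 3, 6}, leaving only 5.
Round 4, table 2: round 4 has {3, 4, 5} and table 2 has {1, 2, 4}, leaving only 6.
Round 4, table 6: round 4 has {3, 4, 5, 6} and table 6 has {1, 6}, leaving only 2.
Round 4 already has {2, 3, 4, 5, 6} and table 1 already has {5}, so round 4, table 1 must be 1.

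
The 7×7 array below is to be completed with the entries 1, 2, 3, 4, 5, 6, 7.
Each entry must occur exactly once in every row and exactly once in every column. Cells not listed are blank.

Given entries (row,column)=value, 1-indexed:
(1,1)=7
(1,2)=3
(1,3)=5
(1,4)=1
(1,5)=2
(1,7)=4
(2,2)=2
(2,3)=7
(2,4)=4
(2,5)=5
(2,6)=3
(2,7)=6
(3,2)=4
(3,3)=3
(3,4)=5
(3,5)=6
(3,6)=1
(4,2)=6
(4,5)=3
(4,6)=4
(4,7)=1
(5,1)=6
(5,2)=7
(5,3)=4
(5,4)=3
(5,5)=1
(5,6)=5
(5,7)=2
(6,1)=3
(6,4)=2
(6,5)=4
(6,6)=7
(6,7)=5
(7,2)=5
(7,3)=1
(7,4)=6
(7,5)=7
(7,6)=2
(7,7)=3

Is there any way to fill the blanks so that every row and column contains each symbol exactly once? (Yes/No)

Yes

No row or column among the givens repeats a symbol, and propagating forced cells runs into no contradiction.
One valid completion exists (for instance, 7 3 5 1 2 6 4 / 1 2 7 4 5 3 6 / 2 4 3 5 6 1 7 / 5 6 2 7 3 4 1 / 6 7 4 3 1 5 2 / 3 1 6 2 4 7 5 / 4 5 1 6 7 2 3).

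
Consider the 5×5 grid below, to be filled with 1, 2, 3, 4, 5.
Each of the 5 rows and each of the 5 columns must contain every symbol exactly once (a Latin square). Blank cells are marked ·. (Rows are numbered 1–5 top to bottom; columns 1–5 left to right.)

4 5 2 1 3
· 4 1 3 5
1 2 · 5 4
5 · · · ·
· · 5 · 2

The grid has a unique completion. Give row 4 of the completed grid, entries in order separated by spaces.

5 3 4 2 1

Row 4, column 5: row 4 has {5} and column 5 has {2, 3, 4, 5}, leaving only 1.
Row 4, column 2: row 4 has {1, 5} and column 2 has {2, 4, 5}, leaving only 3.
Row 4, column 3: row 4 has {1, 3, 5} and column 3 has {1, 2, 5}, leaving only 4.
Row 4, column 4: row 4 has {1, 3, 4, 5} and column 4 has {1, 3, 5}, leaving only 2.
So row 4 reads: 5 3 4 2 1.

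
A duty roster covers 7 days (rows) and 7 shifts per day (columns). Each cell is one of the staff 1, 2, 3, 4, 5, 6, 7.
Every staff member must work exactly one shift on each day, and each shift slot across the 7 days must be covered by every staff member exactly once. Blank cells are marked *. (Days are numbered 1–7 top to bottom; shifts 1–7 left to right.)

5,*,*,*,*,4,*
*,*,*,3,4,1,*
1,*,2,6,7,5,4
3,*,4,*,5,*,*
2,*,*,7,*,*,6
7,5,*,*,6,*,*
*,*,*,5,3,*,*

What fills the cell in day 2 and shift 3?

7

Day 2, shift 1: day 2 has {1, 3, 4} and shift 1 has {1, 2, 3, 5, 7}, leaving only 6.
Day 3, shift 2: day 3 has {1, 2, 4, 5, 6, 7} and shift 2 has {5}, leaving only 3.
Day 5, shift 5: day 5 has {2, 6, 7} and shift 5 has {3, 4, 5, 6, 7}, leaving only 1.
Day 1, shift 5: day 1 has {4, 5} and shift 5 has {1, 3, 4, 5, 6, 7}, leaving only 2.
Day 1, shift 4: day 1 has {2, 4, 5} and shift 4 has {3, 5, 6, 7}, leaving only 1.
Day 4, shift 4: day 4 has {3, 4, 5} and shift 4 has {1, 3, 5, 6, 7}, leaving only 2.
Day 5, shift 2: day 5 has {1, 2, 6, 7} and shift 2 has {3, 5}, leaving only 4.
Day 5, shift 6: day 5 has {1, 2, 4, 6, 7} and shift 6 has {1, 4, 5}, leaving only 3.
Day 5, shift 3: day 5 has {1, 2, 3, 4, 6, 7} and shift 3 has {2, 4}, leaving only 5.
Day 2 already has {1, 3, 4, 6} and shift 3 already has {2, 4, 5}, so day 2, shift 3 must be 7.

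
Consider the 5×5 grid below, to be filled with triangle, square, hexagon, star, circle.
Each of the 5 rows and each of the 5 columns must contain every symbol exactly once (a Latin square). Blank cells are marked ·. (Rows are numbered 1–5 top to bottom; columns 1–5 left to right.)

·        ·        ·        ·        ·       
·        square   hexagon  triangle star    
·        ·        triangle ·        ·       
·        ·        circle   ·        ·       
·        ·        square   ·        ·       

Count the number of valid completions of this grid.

Row 1, column 1: eliminating its row and column leaves {triangle, square, hexagon, star, circle}.
Row 1, column 2: eliminating its row and column leaves {triangle, hexagon, star, circle}.
Row 1, column 3: eliminating its row and column leaves {star}.
Row 1, column 4: eliminating its row and column leaves {square, hexagon, star, circle}.
Row 1, column 5: eliminating its row and column leaves {triangle, square, hexagon, circle}.
Row 2, column 1: eliminating its row and column leaves {circle}.
Row 3, column 1: eliminating its row and column leaves {square, hexagon, star, circle}.
Row 3, column 2: eliminating its row and column leaves {hexagon, star, circle}.
Row 3, column 4: eliminating its row and column leaves {square, hexagon, star, circle}.
Row 3, column 5: eliminating its row and column leaves {square, hexagon, circle}.
Row 4, column 1: eliminating its row and column leaves {triangle, square, hexagon, star}.
Row 4, column 2: eliminating its row and column leaves {triangle, hexagon, star}.
Row 4, column 4: eliminating its row and column leaves {square, hexagon, star}.
Row 4, column 5: eliminating its row and column leaves {triangle, square, hexagon}.
Row 5, column 1: eliminating its row and column leaves {triangle, hexagon, star, circle}.
Row 5, column 2: eliminating its row and column leaves {triangle, hexagon, star, circle}.
Row 5, column 4: eliminating its row and column leaves {hexagon, star, circle}.
Row 5, column 5: eliminating its row and column leaves {triangle, hexagon, circle}.
Enumerating the assignments across these blanks that avoid any row or column repeat gives 56 completions.

56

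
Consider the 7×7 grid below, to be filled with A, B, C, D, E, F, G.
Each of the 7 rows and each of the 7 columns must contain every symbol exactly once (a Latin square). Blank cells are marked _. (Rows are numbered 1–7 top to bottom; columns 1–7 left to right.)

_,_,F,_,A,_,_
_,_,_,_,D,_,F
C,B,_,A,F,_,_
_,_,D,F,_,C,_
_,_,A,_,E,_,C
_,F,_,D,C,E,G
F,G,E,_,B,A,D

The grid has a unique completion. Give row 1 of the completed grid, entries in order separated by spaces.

Row 3, column 3: row 3 has {A, B, C, F} and column 3 has {A, D, E, F}, leaving only G.
Row 3, column 6: row 3 has {A, B, C, F, G} and column 6 has {A, C, E}, leaving only D.
Row 3, column 7: row 3 has {A, B, C, D, F, G} and column 7 has {C, D, F, G}, leaving only E.
Row 1, column 7: row 1 has {A, F} and column 7 has {C, D, E, F, G}, leaving only B.
Row 1, column 6: row 1 has {A, B, F} and column 6 has {A, C, D, E}, leaving only G.
Row 2, column 6: row 2 has {D, F} and column 6 has {A, C, D, E, G}, leaving only B.
Row 2, column 3: row 2 has {B, D, F} and column 3 has {A, D, E, F, G}, leaving only C.
Row 4, column 5: row 4 has {C, D, F} and column 5 has {A, B, C, D, E, F}, leaving only G.
Row 4, column 7: row 4 has {C, D, F, G} and column 7 has {B, C, D, E, F, G}, leaving only A.
Row 4, column 2: row 4 has {A, C, D, F, G} and column 2 has {B, F, G}, leaving only E.
Row 2, column 2: row 2 has {B, C, D, F} and column 2 has {B, E, F, G}, leaving only A.
Row 4, column 1: row 4 has {A, C, D, E, F, G} and column 1 has {C, F}, leaving only B.
Row 5, column 2: row 5 has {A, C, E} and column 2 has {A, B, E, F, G}, leaving only D.
Row 1, column 2: row 1 has {A, B, F, G} and column 2 has {A, B, D, E, F, G}, leaving only C.
Row 1, column 4: row 1 has {A, B, C, F, G} and column 4 has {A, D, F}, leaving only E.
Row 1, column 1: row 1 has {A, B, C, E, F, G} and column 1 has {B, C, F}, leaving only D.
So row 1 reads: D C F E A G B.

D C F E A G B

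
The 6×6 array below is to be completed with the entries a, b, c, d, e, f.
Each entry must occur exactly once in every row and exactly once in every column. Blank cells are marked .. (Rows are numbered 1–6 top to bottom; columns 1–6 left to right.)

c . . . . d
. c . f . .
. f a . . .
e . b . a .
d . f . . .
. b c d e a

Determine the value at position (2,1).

Row 1, column 3: row 1 has {c, d} and column 3 has {a, b, c, f}, leaving only e.
Row 1, column 2: row 1 has {c, d, e} and column 2 has {b, c, f}, leaving only a.
Row 1, column 4: row 1 has {a, c, d, e} and column 4 has {d, f}, leaving only b.
Row 1, column 5: row 1 has {a, b, c, d, e} and column 5 has {a, e}, leaving only f.
Row 2, column 3: row 2 has {c, f} and column 3 has {a, b, c, e, f}, leaving only d.
Row 2, column 5: row 2 has {c, d, f} and column 5 has {a, e, f}, leaving only b.
Row 2 already has {b, c, d, f} and column 1 already has {c, d, e}, so row 2, column 1 must be a.

a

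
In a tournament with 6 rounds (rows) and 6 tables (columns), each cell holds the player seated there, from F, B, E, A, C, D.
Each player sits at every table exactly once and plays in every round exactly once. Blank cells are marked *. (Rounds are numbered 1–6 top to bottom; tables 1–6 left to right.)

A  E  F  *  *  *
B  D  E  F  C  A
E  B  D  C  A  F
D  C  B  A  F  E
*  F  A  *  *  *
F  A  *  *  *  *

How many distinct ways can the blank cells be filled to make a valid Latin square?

4

Round 1, table 4: eliminating its round and table leaves {B, D}.
Round 1, table 5: eliminating its round and table leaves {B, D}.
Round 1, table 6: eliminating its round and table leaves {B, C, D}.
Round 5, table 1: eliminating its round and table leaves {C}.
Round 5, table 4: eliminating its round and table leaves {B, E, D}.
Round 5, table 5: eliminating its round and table leaves {B, E, D}.
Round 5, table 6: eliminating its round and table leaves {B, C, D}.
Round 6, table 3: eliminating its round and table leaves {C}.
Round 6, table 4: eliminating its round and table leaves {B, E, D}.
Round 6, table 5: eliminating its round and table leaves {B, E, D}.
Round 6, table 6: eliminating its round and table leaves {B, C, D}.
Enumerating the assignments across these blanks that avoid any round or table repeat gives 4 completions.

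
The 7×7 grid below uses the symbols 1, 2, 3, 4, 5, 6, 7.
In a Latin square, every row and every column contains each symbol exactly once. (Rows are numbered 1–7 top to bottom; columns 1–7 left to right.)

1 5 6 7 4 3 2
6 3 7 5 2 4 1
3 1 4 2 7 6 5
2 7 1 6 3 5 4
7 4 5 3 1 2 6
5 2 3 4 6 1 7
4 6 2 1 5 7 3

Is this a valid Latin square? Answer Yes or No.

Yes

Each row is a permutation of the 7 symbols, and so is each column.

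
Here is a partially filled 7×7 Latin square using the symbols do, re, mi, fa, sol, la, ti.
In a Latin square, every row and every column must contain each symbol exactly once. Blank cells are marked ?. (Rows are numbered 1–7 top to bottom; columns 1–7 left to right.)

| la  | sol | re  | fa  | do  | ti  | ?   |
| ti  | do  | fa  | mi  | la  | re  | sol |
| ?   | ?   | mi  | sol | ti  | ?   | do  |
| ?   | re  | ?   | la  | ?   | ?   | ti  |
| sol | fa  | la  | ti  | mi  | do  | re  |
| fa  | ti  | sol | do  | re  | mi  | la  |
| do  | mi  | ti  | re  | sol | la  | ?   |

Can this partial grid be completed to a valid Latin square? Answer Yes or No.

Yes

No row or column among the givens repeats a symbol, and propagating forced cells runs into no contradiction.
One valid completion exists (for instance, la sol re fa do ti mi / ti do fa mi la re sol / re la mi sol ti fa do / mi re do la fa sol ti / sol fa la ti mi do re / fa ti sol do re mi la / do mi ti re sol la fa).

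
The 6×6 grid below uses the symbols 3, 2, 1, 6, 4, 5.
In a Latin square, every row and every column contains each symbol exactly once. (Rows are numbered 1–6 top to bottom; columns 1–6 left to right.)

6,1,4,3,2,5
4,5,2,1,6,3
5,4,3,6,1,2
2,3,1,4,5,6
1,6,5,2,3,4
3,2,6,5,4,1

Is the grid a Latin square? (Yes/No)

Yes

Each row is a permutation of the 6 symbols, and so is each column.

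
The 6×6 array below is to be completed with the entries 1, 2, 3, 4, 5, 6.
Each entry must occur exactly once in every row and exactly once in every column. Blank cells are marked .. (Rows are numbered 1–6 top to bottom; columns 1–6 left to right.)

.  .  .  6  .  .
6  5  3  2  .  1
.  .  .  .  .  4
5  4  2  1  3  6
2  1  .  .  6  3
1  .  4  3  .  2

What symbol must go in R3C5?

1

Row 1, column 6: row 1 has {6} and column 6 has {1, 2, 3, 4, 6}, leaving only 5.
Row 1, column 3: row 1 has {5, 6} and column 3 has {2, 3, 4}, leaving only 1.
Row 2, column 5: row 2 has {1, 2, 3, 5, 6} and column 5 has {3, 6}, leaving only 4.
Row 1, column 5: row 1 has {1, 5, 6} and column 5 has {3, 4, 6}, leaving only 2.
Row 1, column 2: row 1 has {1, 2, 5, 6} and column 2 has {1, 4, 5}, leaving only 3.
Row 1, column 1: row 1 has {1, 2, 3, 5, 6} and column 1 has {1, 2, 5, 6}, leaving only 4.
Row 3, column 1: row 3 has {4} and column 1 has {1, 2, 4, 5, 6}, leaving only 3.
Row 3, column 4: row 3 has {3, 4} and column 4 has {1, 2, 3, 6}, leaving only 5.
Row 3 already has {3, 4, 5} and column 5 already has {2, 3, 4, 6}, so row 3, column 5 must be 1.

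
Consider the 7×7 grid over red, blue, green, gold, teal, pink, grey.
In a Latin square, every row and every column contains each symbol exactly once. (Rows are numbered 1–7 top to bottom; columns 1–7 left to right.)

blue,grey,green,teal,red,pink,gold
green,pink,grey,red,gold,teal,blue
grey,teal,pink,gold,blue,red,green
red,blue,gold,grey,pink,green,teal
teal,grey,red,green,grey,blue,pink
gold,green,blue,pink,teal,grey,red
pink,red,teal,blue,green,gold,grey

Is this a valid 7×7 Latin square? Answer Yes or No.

No

Row 5 contains grey twice (at columns 2 and 5), so it is not a permutation.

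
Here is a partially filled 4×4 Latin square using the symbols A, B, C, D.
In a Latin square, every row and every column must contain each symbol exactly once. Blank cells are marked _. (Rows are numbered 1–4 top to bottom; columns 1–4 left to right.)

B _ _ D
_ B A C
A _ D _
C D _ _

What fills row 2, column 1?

D

Row 2 already has {A, B, C} and column 1 already has {A, B, C}, so row 2, column 1 must be D.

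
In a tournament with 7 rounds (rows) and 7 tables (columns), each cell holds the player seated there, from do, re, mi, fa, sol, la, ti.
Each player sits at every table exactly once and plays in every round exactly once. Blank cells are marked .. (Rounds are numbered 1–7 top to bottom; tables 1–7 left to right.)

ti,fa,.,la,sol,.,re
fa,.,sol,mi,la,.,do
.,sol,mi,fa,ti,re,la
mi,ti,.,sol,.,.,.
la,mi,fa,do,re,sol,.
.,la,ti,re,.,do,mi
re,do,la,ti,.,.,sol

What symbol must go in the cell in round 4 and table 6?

Round 1, table 3: round 1 has {re, fa, sol, la, ti} and table 3 has {mi, fa, sol, la, ti}, leaving only do.
Round 1, table 6: round 1 has {do, re, fa, sol, la, ti} and table 6 has {do, re, sol}, leaving only mi.
Round 2, table 2: round 2 has {do, mi, fa, sol, la} and table 2 has {do, mi, fa, sol, la, ti}, leaving only re.
Round 2, table 6: round 2 has {do, re, mi, fa, sol, la} and table 6 has {do, re, mi, sol}, leaving only ti.
Round 3, table 1: round 3 has {re, mi, fa, sol, la, ti} and table 1 has {re, mi, fa, la, ti}, leaving only do.
Round 4, table 3: round 4 has {mi, sol, ti} and table 3 has {do, mi, fa, sol, la, ti}, leaving only re.
Round 4, table 7: round 4 has {re, mi, sol, ti} and table 7 has {do, re, mi, sol, la}, leaving only fa.
Round 4 already has {re, mi, fa, sol, ti} and table 6 already has {do, re, mi, sol, ti}, so round 4, table 6 must be la.

la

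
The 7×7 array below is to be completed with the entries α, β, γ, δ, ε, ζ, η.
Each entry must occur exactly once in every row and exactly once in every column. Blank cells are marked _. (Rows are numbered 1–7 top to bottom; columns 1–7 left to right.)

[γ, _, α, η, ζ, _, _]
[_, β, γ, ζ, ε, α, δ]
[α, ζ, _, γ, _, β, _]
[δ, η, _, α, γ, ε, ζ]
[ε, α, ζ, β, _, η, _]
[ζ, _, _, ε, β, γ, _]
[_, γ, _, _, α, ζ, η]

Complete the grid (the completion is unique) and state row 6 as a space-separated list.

Row 6, column 2: row 6 has {β, γ, ε, ζ} and column 2 has {α, β, γ, ζ, η}, leaving only δ.
Row 6, column 3: row 6 has {β, γ, δ, ε, ζ} and column 3 has {α, γ, ζ}, leaving only η.
Row 6, column 7: row 6 has {β, γ, δ, ε, ζ, η} and column 7 has {δ, ζ, η}, leaving only α.
So row 6 reads: ζ δ η ε β γ α.

ζ δ η ε β γ α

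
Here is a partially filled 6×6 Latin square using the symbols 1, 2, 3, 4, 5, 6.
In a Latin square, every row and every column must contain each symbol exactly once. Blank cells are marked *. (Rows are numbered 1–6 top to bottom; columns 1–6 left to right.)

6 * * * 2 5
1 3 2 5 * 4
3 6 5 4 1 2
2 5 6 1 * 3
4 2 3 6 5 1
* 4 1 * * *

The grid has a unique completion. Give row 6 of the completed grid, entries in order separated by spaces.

5 4 1 2 3 6

Row 6, column 1: row 6 has {1, 4} and column 1 has {1, 2, 3, 4, 6}, leaving only 5.
Row 6, column 6: row 6 has {1, 4, 5} and column 6 has {1, 2, 3, 4, 5}, leaving only 6.
Row 6, column 5: row 6 has {1, 4, 5, 6} and column 5 has {1, 2, 5}, leaving only 3.
Row 6, column 4: row 6 has {1, 3, 4, 5, 6} and column 4 has {1, 4, 5, 6}, leaving only 2.
So row 6 reads: 5 4 1 2 3 6.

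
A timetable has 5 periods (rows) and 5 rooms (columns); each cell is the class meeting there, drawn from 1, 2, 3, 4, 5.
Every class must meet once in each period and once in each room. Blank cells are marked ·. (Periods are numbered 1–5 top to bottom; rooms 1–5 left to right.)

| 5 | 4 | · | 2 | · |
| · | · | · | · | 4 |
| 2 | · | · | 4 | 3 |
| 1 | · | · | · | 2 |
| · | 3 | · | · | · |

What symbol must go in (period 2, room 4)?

5

Period 1, room 5: period 1 has {2, 4, 5} and room 5 has {2, 3, 4}, leaving only 1.
Period 1, room 3: period 1 has {1, 2, 4, 5} and room 3 has {}, leaving only 3.
Period 2, room 1: period 2 has {4} and room 1 has {1, 2, 5}, leaving only 3.
Period 4, room 2: period 4 has {1, 2} and room 2 has {3, 4}, leaving only 5.
Period 3, room 2: period 3 has {2, 3, 4} and room 2 has {3, 4, 5}, leaving only 1.
Period 2, room 2: period 2 has {3, 4} and room 2 has {1, 3, 4, 5}, leaving only 2.
Period 3, room 3: period 3 has {1, 2, 3, 4} and room 3 has {3}, leaving only 5.
Period 2, room 3: period 2 has {2, 3, 4} and room 3 has {3, 5}, leaving only 1.
Period 2 already has {1, 2, 3, 4} and room 4 already has {2, 4}, so period 2, room 4 must be 5.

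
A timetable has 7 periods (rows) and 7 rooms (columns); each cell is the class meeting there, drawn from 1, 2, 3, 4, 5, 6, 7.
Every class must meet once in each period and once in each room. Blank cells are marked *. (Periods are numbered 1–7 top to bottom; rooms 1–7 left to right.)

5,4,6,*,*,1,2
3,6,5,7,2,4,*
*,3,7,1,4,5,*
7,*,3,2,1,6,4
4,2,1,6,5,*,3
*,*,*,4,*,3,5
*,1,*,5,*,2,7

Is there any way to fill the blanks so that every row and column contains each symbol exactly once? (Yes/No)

Yes

No period or room among the givens repeats a symbol, and propagating forced cells runs into no contradiction.
One valid completion exists (for instance, 5 4 6 3 7 1 2 / 3 6 5 7 2 4 1 / 2 3 7 1 4 5 6 / 7 5 3 2 1 6 4 / 4 2 1 6 5 7 3 / 1 7 2 4 6 3 5 / 6 1 4 5 3 2 7).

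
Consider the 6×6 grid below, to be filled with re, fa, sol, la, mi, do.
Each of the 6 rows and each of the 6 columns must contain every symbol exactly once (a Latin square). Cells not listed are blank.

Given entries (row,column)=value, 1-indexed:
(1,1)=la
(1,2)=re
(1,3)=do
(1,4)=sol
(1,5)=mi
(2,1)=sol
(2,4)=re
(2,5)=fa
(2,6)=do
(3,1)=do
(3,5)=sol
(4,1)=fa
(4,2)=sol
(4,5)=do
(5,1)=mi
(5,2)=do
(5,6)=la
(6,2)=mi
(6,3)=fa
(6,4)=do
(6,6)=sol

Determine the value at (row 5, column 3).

sol

Row 1, column 6: row 1 has {re, sol, la, mi, do} and column 6 has {sol, la, do}, leaving only fa.
Row 2, column 2: row 2 has {re, fa, sol, do} and column 2 has {re, sol, mi, do}, leaving only la.
Row 2, column 3: row 2 has {re, fa, sol, la, do} and column 3 has {fa, do}, leaving only mi.
Row 3, column 2: row 3 has {sol, do} and column 2 has {re, sol, la, mi, do}, leaving only fa.
Row 5, column 4: row 5 has {la, mi, do} and column 4 has {re, sol, do}, leaving only fa.
Row 5, column 5: row 5 has {fa, la, mi, do} and column 5 has {fa, sol, mi, do}, leaving only re.
Row 5 already has {re, fa, la, mi, do} and column 3 already has {fa, mi, do}, so row 5, column 3 must be sol.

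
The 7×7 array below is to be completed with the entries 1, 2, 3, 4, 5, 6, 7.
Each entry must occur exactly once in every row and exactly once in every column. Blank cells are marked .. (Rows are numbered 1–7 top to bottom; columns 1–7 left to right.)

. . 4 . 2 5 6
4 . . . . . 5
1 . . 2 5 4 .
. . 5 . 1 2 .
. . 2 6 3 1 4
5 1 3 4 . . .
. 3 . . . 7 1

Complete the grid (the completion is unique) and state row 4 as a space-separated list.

6 4 5 3 1 2 7

Row 1, column 2: row 1 has {2, 4, 5, 6} and column 2 has {1, 3}, leaving only 7.
Row 1, column 1: row 1 has {2, 4, 5, 6, 7} and column 1 has {1, 4, 5}, leaving only 3.
Row 1, column 4: row 1 has {2, 3, 4, 5, 6, 7} and column 4 has {2, 4, 6}, leaving only 1.
Row 3, column 2: row 3 has {1, 2, 4, 5} and column 2 has {1, 3, 7}, leaving only 6.
Row 4, column 2: row 4 has {1, 2, 5} and column 2 has {1, 3, 6, 7}, leaving only 4.
Row 2, column 2: row 2 has {4, 5} and column 2 has {1, 3, 4, 6, 7}, leaving only 2.
Row 3, column 3: row 3 has {1, 2, 4, 5, 6} and column 3 has {2, 3, 4, 5}, leaving only 7.
Row 3, column 7: row 3 has {1, 2, 4, 5, 6, 7} and column 7 has {1, 4, 5, 6}, leaving only 3.
Row 4, column 7: row 4 has {1, 2, 4, 5} and column 7 has {1, 3, 4, 5, 6}, leaving only 7.
Row 4, column 1: row 4 has {1, 2, 4, 5, 7} and column 1 has {1, 3, 4, 5}, leaving only 6.
Row 4, column 4: row 4 has {1, 2, 4, 5, 6, 7} and column 4 has {1, 2, 4, 6}, leaving only 3.
So row 4 reads: 6 4 5 3 1 2 7.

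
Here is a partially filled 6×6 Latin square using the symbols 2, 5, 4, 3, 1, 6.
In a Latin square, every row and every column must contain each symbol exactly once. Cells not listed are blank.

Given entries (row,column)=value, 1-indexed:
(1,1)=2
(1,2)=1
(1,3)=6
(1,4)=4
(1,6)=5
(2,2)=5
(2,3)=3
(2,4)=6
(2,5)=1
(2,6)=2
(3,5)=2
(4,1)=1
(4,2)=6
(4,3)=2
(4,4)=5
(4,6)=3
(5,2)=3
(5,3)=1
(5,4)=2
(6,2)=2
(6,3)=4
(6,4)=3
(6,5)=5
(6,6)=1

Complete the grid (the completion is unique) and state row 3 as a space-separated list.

Row 3, column 2: row 3 has {2} and column 2 has {2, 5, 3, 1, 6}, leaving only 4.
Row 3, column 3: row 3 has {2, 4} and column 3 has {2, 4, 3, 1, 6}, leaving only 5.
Row 3, column 4: row 3 has {2, 5, 4} and column 4 has {2, 5, 4, 3, 6}, leaving only 1.
Row 3, column 6: row 3 has {2, 5, 4, 1} and column 6 has {2, 5, 3, 1}, leaving only 6.
Row 3, column 1: row 3 has {2, 5, 4, 1, 6} and column 1 has {2, 1}, leaving only 3.
So row 3 reads: 3 4 5 1 2 6.

3 4 5 1 2 6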